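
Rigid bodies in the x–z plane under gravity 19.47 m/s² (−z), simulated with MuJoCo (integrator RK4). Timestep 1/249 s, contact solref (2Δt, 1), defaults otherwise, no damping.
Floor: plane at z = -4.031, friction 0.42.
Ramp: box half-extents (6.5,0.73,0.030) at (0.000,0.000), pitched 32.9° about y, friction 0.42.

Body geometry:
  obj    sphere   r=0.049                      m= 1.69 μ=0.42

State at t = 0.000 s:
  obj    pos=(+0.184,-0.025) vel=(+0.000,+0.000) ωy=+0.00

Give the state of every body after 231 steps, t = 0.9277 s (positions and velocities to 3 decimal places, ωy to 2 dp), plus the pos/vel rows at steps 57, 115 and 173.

State at t = 0.9277 s:
  obj    pos=(+2.913,-1.791) vel=(+5.884,-3.806) ωy=+143.00

Key-timestep trajectory:
   step    t(s)  obj.x    obj.z    obj.vx   obj.vz 
     57  0.2289   +0.350  -0.133  +1.452  -0.939
    115  0.4618   +0.861  -0.463  +2.929  -1.895
    173  0.6948   +1.715  -1.015  +4.407  -2.851


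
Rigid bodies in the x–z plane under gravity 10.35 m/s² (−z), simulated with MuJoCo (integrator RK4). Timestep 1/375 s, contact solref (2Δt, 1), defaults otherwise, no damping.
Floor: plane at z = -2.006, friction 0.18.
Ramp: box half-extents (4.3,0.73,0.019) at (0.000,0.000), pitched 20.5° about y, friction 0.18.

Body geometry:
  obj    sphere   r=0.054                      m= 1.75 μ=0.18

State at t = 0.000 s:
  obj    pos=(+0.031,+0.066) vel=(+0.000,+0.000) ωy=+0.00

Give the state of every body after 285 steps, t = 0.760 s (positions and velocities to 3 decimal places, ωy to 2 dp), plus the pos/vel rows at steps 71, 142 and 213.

State at t = 0.760 s:
  obj    pos=(+0.732,-0.196) vel=(+1.843,-0.689) ωy=+36.43

Key-timestep trajectory:
   step    t(s)  obj.x    obj.z    obj.vx   obj.vz 
     71  0.1893   +0.075  +0.050  +0.459  -0.172
    142  0.3787   +0.205  +0.001  +0.918  -0.343
    213  0.5680   +0.422  -0.080  +1.378  -0.515


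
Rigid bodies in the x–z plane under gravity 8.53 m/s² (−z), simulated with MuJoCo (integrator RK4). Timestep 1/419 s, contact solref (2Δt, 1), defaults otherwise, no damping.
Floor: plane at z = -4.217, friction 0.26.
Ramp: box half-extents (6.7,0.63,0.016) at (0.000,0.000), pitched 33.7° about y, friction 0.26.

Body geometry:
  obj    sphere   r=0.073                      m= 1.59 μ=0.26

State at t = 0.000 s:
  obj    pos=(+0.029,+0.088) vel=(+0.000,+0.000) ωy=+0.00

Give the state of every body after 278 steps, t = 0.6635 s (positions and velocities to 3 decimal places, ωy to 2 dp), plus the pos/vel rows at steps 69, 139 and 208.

State at t = 0.6635 s:
  obj    pos=(+0.648,-0.325) vel=(+1.866,-1.245) ωy=+30.72

Key-timestep trajectory:
   step    t(s)  obj.x    obj.z    obj.vx   obj.vz 
     69  0.1647   +0.067  +0.062  +0.463  -0.309
    139  0.3317   +0.184  -0.016  +0.933  -0.622
    208  0.4964   +0.376  -0.143  +1.396  -0.931


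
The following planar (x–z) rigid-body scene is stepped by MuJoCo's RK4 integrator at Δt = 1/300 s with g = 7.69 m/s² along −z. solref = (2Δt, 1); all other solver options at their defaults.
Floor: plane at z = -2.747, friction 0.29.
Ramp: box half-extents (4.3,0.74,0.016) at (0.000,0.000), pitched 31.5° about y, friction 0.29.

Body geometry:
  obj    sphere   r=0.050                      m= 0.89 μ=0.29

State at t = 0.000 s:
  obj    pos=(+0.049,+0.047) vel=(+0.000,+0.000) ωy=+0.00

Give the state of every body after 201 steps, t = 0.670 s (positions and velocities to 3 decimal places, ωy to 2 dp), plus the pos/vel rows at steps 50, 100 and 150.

State at t = 0.670 s:
  obj    pos=(+0.598,-0.289) vel=(+1.640,-1.005) ωy=+38.45

Key-timestep trajectory:
   step    t(s)  obj.x    obj.z    obj.vx   obj.vz 
     50  0.1667   +0.083  +0.026  +0.408  -0.250
    100  0.3333   +0.185  -0.036  +0.816  -0.500
    150  0.5000   +0.355  -0.140  +1.224  -0.750


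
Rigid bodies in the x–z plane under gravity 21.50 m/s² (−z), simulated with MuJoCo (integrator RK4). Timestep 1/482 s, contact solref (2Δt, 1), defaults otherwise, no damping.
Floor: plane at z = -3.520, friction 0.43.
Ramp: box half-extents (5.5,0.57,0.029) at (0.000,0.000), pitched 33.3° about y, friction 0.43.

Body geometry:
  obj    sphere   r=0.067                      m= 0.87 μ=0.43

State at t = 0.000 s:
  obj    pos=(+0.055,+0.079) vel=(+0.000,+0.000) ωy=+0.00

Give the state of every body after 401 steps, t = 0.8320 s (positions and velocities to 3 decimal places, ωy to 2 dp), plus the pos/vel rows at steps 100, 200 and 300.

State at t = 0.8320 s:
  obj    pos=(+2.494,-1.523) vel=(+5.863,-3.851) ωy=+104.69

Key-timestep trajectory:
   step    t(s)  obj.x    obj.z    obj.vx   obj.vz 
    100  0.2075   +0.207  -0.021  +1.462  -0.960
    200  0.4149   +0.662  -0.320  +2.924  -1.921
    300  0.6224   +1.420  -0.818  +4.386  -2.881


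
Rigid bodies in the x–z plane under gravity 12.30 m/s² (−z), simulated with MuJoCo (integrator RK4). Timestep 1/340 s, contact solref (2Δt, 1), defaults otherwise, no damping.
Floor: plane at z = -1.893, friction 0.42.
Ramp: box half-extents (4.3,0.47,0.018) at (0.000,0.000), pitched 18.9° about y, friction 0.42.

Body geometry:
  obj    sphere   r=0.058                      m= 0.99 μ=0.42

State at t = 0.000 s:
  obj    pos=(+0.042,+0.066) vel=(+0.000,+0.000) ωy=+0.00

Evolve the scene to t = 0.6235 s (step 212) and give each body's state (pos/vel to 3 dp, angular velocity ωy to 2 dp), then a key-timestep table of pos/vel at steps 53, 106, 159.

State at t = 0.6235 s:
  obj    pos=(+0.565,-0.113) vel=(+1.679,-0.575) ωy=+30.59

Key-timestep trajectory:
   step    t(s)  obj.x    obj.z    obj.vx   obj.vz 
     53  0.1559   +0.075  +0.055  +0.420  -0.144
    106  0.3118   +0.173  +0.021  +0.839  -0.287
    159  0.4676   +0.336  -0.035  +1.259  -0.431


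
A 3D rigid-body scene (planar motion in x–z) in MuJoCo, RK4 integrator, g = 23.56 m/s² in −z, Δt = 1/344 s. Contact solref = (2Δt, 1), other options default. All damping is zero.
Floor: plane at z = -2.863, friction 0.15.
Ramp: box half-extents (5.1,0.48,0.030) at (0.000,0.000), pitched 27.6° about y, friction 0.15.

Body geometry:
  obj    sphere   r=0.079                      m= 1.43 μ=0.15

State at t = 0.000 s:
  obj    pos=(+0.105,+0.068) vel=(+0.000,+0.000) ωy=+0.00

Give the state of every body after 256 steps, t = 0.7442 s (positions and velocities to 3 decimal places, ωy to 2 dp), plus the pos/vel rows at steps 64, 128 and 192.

State at t = 0.7442 s:
  obj    pos=(+2.019,-0.932) vel=(+5.142,-2.688) ωy=+73.42

Key-timestep trajectory:
   step    t(s)  obj.x    obj.z    obj.vx   obj.vz 
     64  0.1860   +0.225  +0.005  +1.287  -0.670
    128  0.3721   +0.584  -0.182  +2.571  -1.344
    192  0.5581   +1.182  -0.495  +3.857  -2.016


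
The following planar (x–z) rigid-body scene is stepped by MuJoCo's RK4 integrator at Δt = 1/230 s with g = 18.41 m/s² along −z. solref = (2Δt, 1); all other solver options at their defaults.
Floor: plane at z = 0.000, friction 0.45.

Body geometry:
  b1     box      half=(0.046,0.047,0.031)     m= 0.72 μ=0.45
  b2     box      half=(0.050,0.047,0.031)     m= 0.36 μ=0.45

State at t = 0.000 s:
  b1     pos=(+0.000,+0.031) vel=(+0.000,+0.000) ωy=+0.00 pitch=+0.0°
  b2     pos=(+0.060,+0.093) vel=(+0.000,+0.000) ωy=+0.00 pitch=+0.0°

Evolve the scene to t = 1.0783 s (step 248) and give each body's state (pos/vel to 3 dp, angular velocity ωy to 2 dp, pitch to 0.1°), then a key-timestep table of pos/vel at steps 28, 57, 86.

State at t = 1.0783 s:
  b1     pos=(+0.000,+0.031) vel=(+0.000,+0.000) ωy=+0.00 pitch=+0.0°
  b2     pos=(+0.111,+0.050) vel=(+0.000,+0.000) ωy=+0.00 pitch=+90.0°

Key-timestep trajectory:
   step    t(s)  b1.x    b1.z    b1.vx   b1.vz   b2.x    b2.z    b2.vx   b2.vz 
     28  0.1217   +0.000  +0.031  +0.000  +0.000   +0.083  +0.063  +0.304  -0.857
     57  0.2478   +0.000  +0.031  +0.000  +0.000   +0.124  +0.056  +0.032  +0.010
     86  0.3739   +0.000  +0.031  +0.000  +0.000   +0.106  +0.052  -0.012  +0.024


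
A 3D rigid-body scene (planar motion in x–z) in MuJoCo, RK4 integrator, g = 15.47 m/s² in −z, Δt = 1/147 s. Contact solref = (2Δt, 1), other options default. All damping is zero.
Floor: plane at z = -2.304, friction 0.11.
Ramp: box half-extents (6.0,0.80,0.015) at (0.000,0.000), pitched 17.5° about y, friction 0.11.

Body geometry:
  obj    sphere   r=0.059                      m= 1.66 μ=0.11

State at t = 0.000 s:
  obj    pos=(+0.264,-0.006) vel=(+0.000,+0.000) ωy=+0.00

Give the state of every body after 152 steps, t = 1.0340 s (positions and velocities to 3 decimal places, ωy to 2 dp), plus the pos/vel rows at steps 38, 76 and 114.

State at t = 1.0340 s:
  obj    pos=(+1.959,-0.540) vel=(+3.277,-1.033) ωy=+58.21

Key-timestep trajectory:
   step    t(s)  obj.x    obj.z    obj.vx   obj.vz 
     38  0.2585   +0.370  -0.039  +0.820  -0.258
     76  0.5170   +0.688  -0.139  +1.639  -0.517
    114  0.7755   +1.217  -0.306  +2.458  -0.775


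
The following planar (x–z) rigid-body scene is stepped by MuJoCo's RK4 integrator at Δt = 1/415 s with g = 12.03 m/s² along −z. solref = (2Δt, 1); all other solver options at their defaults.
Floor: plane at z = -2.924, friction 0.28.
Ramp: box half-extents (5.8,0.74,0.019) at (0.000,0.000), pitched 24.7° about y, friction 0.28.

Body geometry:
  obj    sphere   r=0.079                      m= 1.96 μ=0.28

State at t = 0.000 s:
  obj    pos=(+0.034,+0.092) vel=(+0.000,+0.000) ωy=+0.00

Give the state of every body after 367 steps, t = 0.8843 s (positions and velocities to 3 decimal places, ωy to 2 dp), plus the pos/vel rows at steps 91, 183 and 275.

State at t = 0.8843 s:
  obj    pos=(+1.310,-0.495) vel=(+2.885,-1.327) ωy=+40.19

Key-timestep trajectory:
   step    t(s)  obj.x    obj.z    obj.vx   obj.vz 
     91  0.2193   +0.113  +0.056  +0.715  -0.329
    183  0.4410   +0.351  -0.054  +1.439  -0.662
    275  0.6627   +0.750  -0.237  +2.162  -0.994


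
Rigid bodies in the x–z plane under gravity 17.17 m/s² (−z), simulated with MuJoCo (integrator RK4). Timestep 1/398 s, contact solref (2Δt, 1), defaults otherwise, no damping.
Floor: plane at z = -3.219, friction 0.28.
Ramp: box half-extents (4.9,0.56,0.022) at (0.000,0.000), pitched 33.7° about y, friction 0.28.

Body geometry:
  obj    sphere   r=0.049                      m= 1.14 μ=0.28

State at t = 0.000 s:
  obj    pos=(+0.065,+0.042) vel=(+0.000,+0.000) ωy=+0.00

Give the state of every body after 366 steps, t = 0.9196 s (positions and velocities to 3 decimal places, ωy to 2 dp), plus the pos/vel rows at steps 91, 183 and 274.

State at t = 0.9196 s:
  obj    pos=(+2.459,-1.555) vel=(+5.206,-3.472) ωy=+127.69

Key-timestep trajectory:
   step    t(s)  obj.x    obj.z    obj.vx   obj.vz 
     91  0.2286   +0.213  -0.057  +1.295  -0.863
    183  0.4598   +0.664  -0.357  +2.603  -1.736
    274  0.6884   +1.407  -0.853  +3.898  -2.599


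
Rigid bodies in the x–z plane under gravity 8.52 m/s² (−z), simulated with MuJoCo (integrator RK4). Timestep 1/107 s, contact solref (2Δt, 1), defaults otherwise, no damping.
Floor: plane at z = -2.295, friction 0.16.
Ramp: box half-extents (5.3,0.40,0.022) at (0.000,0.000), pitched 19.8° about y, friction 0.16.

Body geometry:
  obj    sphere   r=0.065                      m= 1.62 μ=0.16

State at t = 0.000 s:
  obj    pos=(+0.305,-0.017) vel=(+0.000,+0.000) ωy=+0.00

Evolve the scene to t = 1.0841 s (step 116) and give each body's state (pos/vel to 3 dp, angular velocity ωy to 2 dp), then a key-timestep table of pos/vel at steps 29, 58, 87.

State at t = 1.0841 s:
  obj    pos=(+1.445,-0.428) vel=(+2.103,-0.757) ωy=+34.37

Key-timestep trajectory:
   step    t(s)  obj.x    obj.z    obj.vx   obj.vz 
     29  0.2710   +0.376  -0.043  +0.526  -0.189
     58  0.5421   +0.590  -0.120  +1.052  -0.379
     87  0.8131   +0.946  -0.248  +1.577  -0.568


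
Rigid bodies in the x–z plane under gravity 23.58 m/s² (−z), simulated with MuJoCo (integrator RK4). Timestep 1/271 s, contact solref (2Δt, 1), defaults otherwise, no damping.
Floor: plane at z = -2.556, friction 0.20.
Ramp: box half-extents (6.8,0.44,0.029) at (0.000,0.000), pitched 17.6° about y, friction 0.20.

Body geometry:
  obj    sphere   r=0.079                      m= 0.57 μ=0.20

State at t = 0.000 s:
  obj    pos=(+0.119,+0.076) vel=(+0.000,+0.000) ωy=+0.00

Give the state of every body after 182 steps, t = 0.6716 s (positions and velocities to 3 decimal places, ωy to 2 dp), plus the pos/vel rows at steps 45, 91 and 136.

State at t = 0.6716 s:
  obj    pos=(+1.214,-0.272) vel=(+3.260,-1.034) ωy=+43.29

Key-timestep trajectory:
   step    t(s)  obj.x    obj.z    obj.vx   obj.vz 
     45  0.1661   +0.186  +0.054  +0.806  -0.256
     91  0.3358   +0.393  -0.011  +1.630  -0.517
    136  0.5018   +0.730  -0.118  +2.436  -0.773


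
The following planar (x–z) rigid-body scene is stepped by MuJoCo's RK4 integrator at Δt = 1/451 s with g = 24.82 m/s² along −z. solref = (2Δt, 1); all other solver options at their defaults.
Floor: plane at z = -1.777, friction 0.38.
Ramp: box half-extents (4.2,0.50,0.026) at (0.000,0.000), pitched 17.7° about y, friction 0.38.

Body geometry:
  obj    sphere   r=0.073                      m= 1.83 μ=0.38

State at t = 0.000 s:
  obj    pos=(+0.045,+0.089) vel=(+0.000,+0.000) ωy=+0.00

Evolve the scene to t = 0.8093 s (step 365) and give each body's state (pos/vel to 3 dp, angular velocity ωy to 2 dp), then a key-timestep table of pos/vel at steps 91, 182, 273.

State at t = 0.8093 s:
  obj    pos=(+1.727,-0.447) vel=(+4.156,-1.326) ωy=+59.75

Key-timestep trajectory:
   step    t(s)  obj.x    obj.z    obj.vx   obj.vz 
     91  0.2018   +0.150  +0.056  +1.036  -0.331
    182  0.4035   +0.463  -0.044  +2.072  -0.661
    273  0.6053   +0.986  -0.211  +3.108  -0.992


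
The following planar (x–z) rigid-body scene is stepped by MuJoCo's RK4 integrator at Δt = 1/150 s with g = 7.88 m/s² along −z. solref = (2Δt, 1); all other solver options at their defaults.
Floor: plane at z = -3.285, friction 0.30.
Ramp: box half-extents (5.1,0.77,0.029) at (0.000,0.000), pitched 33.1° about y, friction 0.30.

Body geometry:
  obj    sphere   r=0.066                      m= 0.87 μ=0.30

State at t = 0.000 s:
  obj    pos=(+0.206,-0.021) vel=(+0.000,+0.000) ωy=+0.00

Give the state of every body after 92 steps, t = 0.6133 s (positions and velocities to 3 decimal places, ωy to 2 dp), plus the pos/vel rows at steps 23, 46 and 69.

State at t = 0.6133 s:
  obj    pos=(+0.691,-0.337) vel=(+1.580,-1.030) ωy=+28.55

Key-timestep trajectory:
   step    t(s)  obj.x    obj.z    obj.vx   obj.vz 
     23  0.1533   +0.236  -0.041  +0.395  -0.258
     46  0.3067   +0.327  -0.100  +0.790  -0.515
     69  0.4600   +0.479  -0.199  +1.185  -0.772


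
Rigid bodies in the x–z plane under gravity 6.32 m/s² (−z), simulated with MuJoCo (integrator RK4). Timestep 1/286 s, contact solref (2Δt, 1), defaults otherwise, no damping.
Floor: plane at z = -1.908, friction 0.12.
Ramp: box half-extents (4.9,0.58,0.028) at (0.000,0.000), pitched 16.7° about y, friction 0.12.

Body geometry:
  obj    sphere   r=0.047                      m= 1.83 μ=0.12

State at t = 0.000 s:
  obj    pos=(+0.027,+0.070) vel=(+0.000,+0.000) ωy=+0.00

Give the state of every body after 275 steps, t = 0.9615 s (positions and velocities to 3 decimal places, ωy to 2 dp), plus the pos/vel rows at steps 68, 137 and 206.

State at t = 0.9615 s:
  obj    pos=(+0.602,-0.102) vel=(+1.195,-0.358) ωy=+26.53

Key-timestep trajectory:
   step    t(s)  obj.x    obj.z    obj.vx   obj.vz 
     68  0.2378   +0.062  +0.060  +0.295  -0.089
    137  0.4790   +0.170  +0.027  +0.595  -0.179
    206  0.7203   +0.349  -0.027  +0.895  -0.269


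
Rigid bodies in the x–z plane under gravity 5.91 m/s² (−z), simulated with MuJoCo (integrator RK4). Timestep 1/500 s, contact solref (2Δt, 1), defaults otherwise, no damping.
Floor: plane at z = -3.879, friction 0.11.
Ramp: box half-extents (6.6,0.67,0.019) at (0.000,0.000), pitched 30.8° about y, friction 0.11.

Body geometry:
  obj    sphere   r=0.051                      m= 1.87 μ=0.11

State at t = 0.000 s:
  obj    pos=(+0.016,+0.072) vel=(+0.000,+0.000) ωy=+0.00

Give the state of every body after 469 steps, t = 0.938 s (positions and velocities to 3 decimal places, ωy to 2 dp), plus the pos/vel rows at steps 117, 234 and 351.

State at t = 0.938 s:
  obj    pos=(+0.949,-0.484) vel=(+2.001,-1.158) ωy=+25.83

Key-timestep trajectory:
   step    t(s)  obj.x    obj.z    obj.vx   obj.vz 
    117  0.2340   +0.074  +0.037  +0.494  -0.300
    234  0.4680   +0.248  -0.066  +0.990  -0.596
    351  0.7020   +0.538  -0.239  +1.501  -0.858


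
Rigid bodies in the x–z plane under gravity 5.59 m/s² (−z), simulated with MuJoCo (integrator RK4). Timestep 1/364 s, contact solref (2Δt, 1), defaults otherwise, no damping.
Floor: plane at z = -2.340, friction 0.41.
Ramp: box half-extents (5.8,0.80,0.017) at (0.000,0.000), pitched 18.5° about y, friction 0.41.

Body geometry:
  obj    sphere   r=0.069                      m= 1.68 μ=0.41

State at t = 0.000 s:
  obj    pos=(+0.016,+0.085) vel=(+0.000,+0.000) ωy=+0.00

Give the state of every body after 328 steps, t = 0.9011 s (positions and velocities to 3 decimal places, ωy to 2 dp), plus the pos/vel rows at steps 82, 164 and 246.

State at t = 0.9011 s:
  obj    pos=(+0.504,-0.078) vel=(+1.083,-0.362) ωy=+16.54

Key-timestep trajectory:
   step    t(s)  obj.x    obj.z    obj.vx   obj.vz 
     82  0.2253   +0.047  +0.075  +0.271  -0.091
    164  0.4505   +0.138  +0.044  +0.541  -0.181
    246  0.6758   +0.291  -0.007  +0.812  -0.272


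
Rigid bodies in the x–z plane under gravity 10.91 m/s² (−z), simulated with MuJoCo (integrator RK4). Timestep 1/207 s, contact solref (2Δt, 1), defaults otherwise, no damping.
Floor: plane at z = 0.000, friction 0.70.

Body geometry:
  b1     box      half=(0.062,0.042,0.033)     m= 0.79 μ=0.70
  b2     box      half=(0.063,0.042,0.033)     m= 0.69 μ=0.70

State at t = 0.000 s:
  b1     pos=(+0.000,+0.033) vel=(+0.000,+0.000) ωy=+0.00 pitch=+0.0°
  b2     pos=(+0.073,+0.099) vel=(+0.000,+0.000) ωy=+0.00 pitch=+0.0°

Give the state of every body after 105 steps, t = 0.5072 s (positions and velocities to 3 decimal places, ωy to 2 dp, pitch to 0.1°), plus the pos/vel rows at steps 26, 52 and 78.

State at t = 0.5072 s:
  b1     pos=(+0.000,+0.033) vel=(+0.000,+0.000) ωy=+0.00 pitch=+0.0°
  b2     pos=(+0.154,+0.070) vel=(-0.075,-0.015) ωy=-1.09 pitch=+106.5°

Key-timestep trajectory:
   step    t(s)  b1.x    b1.z    b1.vx   b1.vz   b2.x    b2.z    b2.vx   b2.vz 
     26  0.1256   +0.000  +0.033  +0.000  +0.000   +0.085  +0.092  +0.187  -0.171
     52  0.2512   +0.000  +0.033  +0.000  +0.000   +0.118  +0.069  +0.359  -0.087
     78  0.3768   +0.000  +0.033  +0.000  +0.000   +0.151  +0.069  +0.116  +0.011


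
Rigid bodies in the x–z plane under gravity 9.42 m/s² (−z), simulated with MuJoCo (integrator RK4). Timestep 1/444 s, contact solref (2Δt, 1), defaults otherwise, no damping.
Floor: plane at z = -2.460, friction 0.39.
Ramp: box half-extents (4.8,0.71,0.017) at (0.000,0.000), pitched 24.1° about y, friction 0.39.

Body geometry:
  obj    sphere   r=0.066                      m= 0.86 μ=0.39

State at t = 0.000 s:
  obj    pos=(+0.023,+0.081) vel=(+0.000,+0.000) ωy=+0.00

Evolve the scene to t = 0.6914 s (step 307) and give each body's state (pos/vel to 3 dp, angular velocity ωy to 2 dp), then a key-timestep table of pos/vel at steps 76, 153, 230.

State at t = 0.6914 s:
  obj    pos=(+0.622,-0.188) vel=(+1.734,-0.776) ωy=+28.78

Key-timestep trajectory:
   step    t(s)  obj.x    obj.z    obj.vx   obj.vz 
     76  0.1712   +0.060  +0.064  +0.429  -0.192
    153  0.3446   +0.172  +0.014  +0.864  -0.387
    230  0.5180   +0.359  -0.070  +1.299  -0.581


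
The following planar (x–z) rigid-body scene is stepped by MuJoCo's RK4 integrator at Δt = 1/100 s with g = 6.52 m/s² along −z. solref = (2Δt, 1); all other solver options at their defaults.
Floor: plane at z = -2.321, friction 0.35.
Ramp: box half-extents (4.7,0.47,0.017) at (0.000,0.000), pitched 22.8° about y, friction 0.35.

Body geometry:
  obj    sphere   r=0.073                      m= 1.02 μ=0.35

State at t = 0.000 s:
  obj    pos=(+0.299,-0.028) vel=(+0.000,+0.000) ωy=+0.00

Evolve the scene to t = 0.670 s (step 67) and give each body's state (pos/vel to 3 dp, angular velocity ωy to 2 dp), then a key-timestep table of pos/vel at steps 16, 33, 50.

State at t = 0.670 s:
  obj    pos=(+0.673,-0.185) vel=(+1.115,-0.469) ωy=+16.56

Key-timestep trajectory:
   step    t(s)  obj.x    obj.z    obj.vx   obj.vz 
     16  0.1600   +0.320  -0.037  +0.266  -0.112
     33  0.3300   +0.390  -0.066  +0.549  -0.231
     50  0.5000   +0.507  -0.116  +0.832  -0.350


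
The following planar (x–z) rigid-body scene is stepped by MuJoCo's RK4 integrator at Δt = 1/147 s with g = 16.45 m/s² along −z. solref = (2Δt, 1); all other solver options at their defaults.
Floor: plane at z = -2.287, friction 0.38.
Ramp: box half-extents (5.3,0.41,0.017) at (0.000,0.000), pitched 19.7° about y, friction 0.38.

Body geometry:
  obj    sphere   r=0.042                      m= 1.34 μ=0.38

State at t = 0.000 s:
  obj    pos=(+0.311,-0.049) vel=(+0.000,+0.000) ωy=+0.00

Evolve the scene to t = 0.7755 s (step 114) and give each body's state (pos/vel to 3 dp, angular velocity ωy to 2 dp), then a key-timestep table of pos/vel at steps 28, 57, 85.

State at t = 0.7755 s:
  obj    pos=(+1.432,-0.450) vel=(+2.892,-1.035) ωy=+73.12

Key-timestep trajectory:
   step    t(s)  obj.x    obj.z    obj.vx   obj.vz 
     28  0.1905   +0.379  -0.073  +0.710  -0.254
     57  0.3878   +0.591  -0.149  +1.446  -0.518
     85  0.5782   +0.935  -0.272  +2.156  -0.772


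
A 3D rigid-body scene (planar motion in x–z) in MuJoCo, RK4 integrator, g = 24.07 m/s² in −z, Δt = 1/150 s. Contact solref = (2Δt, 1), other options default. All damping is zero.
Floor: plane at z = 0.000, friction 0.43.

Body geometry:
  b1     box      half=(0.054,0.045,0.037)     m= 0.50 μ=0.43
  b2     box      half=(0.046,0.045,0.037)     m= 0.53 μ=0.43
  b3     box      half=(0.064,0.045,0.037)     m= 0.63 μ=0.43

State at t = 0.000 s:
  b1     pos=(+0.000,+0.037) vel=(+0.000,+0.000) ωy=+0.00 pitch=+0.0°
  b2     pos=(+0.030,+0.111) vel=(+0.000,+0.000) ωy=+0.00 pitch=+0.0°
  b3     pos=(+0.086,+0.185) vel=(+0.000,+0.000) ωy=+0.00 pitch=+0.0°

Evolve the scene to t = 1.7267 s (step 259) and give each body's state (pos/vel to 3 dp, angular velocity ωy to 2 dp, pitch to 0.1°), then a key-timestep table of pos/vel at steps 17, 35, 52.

State at t = 1.7267 s:
  b1     pos=(+0.000,+0.037) vel=(+0.000,+0.000) ωy=+0.00 pitch=+0.0°
  b2     pos=(+0.030,+0.111) vel=(+0.000,+0.000) ωy=+0.00 pitch=+0.0°
  b3     pos=(+0.119,+0.064) vel=(+0.000,+0.000) ωy=+0.00 pitch=+90.0°

Key-timestep trajectory:
   step    t(s)  b1.x    b1.z    b1.vx   b1.vz   b2.x    b2.z    b2.vx   b2.vz   b3.x    b3.z    b3.vx   b3.vz 
     17  0.1133   +0.000  +0.037  -0.001  +0.000   +0.030  +0.111  -0.002  +0.001   +0.106  +0.172  +0.362  -0.377
     35  0.2333   +0.000  +0.037  +0.000  +0.000   +0.030  +0.111  +0.000  +0.000   +0.137  +0.066  -0.128  +0.210
     52  0.3467   +0.000  +0.037  +0.000  +0.000   +0.030  +0.111  -0.001  +0.000   +0.117  +0.065  +0.152  -0.051


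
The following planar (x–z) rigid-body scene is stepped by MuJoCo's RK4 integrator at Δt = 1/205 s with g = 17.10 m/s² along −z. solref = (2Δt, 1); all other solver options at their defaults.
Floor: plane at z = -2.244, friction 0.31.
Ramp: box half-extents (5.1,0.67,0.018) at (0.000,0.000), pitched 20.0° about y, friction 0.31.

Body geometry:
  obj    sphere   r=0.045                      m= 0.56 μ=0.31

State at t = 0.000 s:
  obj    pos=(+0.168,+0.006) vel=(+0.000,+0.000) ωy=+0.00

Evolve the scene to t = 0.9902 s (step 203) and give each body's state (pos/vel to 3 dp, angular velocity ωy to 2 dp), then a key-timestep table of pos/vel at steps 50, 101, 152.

State at t = 0.9902 s:
  obj    pos=(+2.093,-0.695) vel=(+3.887,-1.415) ωy=+91.92

Key-timestep trajectory:
   step    t(s)  obj.x    obj.z    obj.vx   obj.vz 
     50  0.2439   +0.285  -0.037  +0.958  -0.349
    101  0.4927   +0.644  -0.168  +1.934  -0.704
    152  0.7415   +1.247  -0.387  +2.911  -1.059


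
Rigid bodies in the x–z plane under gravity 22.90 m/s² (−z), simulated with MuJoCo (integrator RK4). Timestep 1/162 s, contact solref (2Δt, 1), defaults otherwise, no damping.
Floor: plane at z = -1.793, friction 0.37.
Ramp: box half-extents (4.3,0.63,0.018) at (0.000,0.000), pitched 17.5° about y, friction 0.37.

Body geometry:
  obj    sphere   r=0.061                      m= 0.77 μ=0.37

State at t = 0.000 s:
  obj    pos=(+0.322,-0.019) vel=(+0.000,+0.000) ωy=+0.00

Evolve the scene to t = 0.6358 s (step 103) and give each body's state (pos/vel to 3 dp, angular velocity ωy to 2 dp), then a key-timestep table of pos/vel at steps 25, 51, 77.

State at t = 0.6358 s:
  obj    pos=(+1.270,-0.318) vel=(+2.982,-0.940) ωy=+51.25

Key-timestep trajectory:
   step    t(s)  obj.x    obj.z    obj.vx   obj.vz 
     25  0.1543   +0.378  -0.036  +0.724  -0.228
     51  0.3148   +0.555  -0.092  +1.477  -0.466
     77  0.4753   +0.852  -0.186  +2.230  -0.703


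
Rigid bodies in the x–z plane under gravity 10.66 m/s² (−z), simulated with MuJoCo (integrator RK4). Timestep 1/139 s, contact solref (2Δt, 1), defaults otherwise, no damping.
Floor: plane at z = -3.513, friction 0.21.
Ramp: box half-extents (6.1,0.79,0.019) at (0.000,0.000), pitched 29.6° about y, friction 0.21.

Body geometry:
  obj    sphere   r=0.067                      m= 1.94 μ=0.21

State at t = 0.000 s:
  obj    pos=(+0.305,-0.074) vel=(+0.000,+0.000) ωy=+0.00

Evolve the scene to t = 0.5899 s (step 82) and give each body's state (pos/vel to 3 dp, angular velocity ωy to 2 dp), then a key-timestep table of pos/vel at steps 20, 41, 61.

State at t = 0.5899 s:
  obj    pos=(+0.874,-0.398) vel=(+1.930,-1.096) ωy=+33.09

Key-timestep trajectory:
   step    t(s)  obj.x    obj.z    obj.vx   obj.vz 
     20  0.1439   +0.339  -0.094  +0.471  -0.267
     41  0.2950   +0.447  -0.155  +0.965  -0.548
     61  0.4388   +0.620  -0.253  +1.435  -0.815


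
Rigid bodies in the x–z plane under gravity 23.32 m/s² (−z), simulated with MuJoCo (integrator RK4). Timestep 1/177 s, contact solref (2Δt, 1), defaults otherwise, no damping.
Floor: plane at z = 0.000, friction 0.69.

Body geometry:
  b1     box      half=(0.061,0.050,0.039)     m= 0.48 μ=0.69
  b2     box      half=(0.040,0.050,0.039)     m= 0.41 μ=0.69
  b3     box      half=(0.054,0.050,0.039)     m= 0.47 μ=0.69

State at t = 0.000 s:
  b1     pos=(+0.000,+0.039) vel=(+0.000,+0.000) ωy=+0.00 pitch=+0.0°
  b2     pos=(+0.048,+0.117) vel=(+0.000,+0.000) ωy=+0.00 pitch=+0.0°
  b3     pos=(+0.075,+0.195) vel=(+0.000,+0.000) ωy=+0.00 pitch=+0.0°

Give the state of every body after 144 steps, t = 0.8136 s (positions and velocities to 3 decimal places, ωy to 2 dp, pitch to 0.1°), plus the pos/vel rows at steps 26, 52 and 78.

State at t = 0.8136 s:
  b1     pos=(+0.000,+0.039) vel=(+0.000,+0.000) ωy=+0.00 pitch=+0.0°
  b2     pos=(+0.107,+0.040) vel=(+0.000,+0.000) ωy=+0.00 pitch=+90.0°
  b3     pos=(+0.210,+0.054) vel=(+0.000,+0.000) ωy=+0.00 pitch=+90.0°

Key-timestep trajectory:
   step    t(s)  b1.x    b1.z    b1.vx   b1.vz   b2.x    b2.z    b2.vx   b2.vz   b3.x    b3.z    b3.vx   b3.vz 
     26  0.1469   +0.000  +0.039  -0.001  +0.000   +0.051  +0.118  +0.057  +0.014   +0.085  +0.193  +0.167  -0.034
     52  0.2938   +0.000  +0.039  -0.001  +0.000   +0.079  +0.114  +0.411  -0.208   +0.154  +0.150  +0.820  -1.031
     78  0.4407   +0.000  +0.039  +0.000  +0.000   +0.107  +0.040  +0.010  +0.013   +0.219  +0.059  -0.157  -0.075


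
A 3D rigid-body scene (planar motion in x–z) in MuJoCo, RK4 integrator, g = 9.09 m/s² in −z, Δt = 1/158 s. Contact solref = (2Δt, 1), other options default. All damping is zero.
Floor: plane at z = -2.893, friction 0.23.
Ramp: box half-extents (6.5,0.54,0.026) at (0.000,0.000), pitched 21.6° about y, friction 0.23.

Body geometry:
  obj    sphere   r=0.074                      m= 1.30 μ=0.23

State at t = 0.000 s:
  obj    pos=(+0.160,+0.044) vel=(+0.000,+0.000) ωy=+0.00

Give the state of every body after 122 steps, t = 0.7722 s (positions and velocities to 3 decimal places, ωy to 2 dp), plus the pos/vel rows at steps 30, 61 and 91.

State at t = 0.7722 s:
  obj    pos=(+0.823,-0.218) vel=(+1.716,-0.679) ωy=+24.93

Key-timestep trajectory:
   step    t(s)  obj.x    obj.z    obj.vx   obj.vz 
     30  0.1899   +0.200  +0.028  +0.422  -0.167
     61  0.3861   +0.326  -0.021  +0.858  -0.340
     91  0.5759   +0.529  -0.102  +1.280  -0.507


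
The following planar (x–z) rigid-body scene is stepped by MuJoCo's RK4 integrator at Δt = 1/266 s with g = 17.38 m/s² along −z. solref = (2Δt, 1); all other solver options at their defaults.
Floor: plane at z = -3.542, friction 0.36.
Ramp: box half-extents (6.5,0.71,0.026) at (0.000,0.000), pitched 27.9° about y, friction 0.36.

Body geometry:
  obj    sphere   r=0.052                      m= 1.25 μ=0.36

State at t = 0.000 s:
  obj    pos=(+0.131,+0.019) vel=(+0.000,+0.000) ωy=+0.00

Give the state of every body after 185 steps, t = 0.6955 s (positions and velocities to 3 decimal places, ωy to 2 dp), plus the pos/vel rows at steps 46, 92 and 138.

State at t = 0.6955 s:
  obj    pos=(+1.373,-0.639) vel=(+3.571,-1.891) ωy=+77.68

Key-timestep trajectory:
   step    t(s)  obj.x    obj.z    obj.vx   obj.vz 
     46  0.1729   +0.208  -0.022  +0.888  -0.470
     92  0.3459   +0.438  -0.144  +1.776  -0.940
    138  0.5188   +0.822  -0.347  +2.664  -1.410


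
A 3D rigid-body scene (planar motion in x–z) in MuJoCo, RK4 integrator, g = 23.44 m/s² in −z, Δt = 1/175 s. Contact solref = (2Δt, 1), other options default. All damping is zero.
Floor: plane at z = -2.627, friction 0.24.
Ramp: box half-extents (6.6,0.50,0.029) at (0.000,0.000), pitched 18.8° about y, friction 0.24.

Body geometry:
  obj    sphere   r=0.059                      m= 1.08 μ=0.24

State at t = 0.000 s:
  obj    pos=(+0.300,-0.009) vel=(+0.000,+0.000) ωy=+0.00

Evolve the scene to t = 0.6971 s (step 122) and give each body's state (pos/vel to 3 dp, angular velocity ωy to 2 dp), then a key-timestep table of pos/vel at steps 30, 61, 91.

State at t = 0.6971 s:
  obj    pos=(+1.541,-0.432) vel=(+3.561,-1.212) ωy=+63.74

Key-timestep trajectory:
   step    t(s)  obj.x    obj.z    obj.vx   obj.vz 
     30  0.1714   +0.375  -0.035  +0.876  -0.298
     61  0.3486   +0.610  -0.115  +1.781  -0.606
     91  0.5200   +0.991  -0.244  +2.656  -0.904


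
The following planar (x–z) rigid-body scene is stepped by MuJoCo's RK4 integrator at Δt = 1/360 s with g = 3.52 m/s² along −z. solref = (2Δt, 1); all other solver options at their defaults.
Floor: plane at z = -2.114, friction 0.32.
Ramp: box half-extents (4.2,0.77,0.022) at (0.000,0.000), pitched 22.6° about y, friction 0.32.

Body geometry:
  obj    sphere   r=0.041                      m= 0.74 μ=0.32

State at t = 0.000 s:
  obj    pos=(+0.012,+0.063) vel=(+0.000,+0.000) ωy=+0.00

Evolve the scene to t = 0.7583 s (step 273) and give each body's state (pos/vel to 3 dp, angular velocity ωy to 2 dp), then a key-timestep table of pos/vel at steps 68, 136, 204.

State at t = 0.7583 s:
  obj    pos=(+0.269,-0.044) vel=(+0.676,-0.282) ωy=+17.87

Key-timestep trajectory:
   step    t(s)  obj.x    obj.z    obj.vx   obj.vz 
     68  0.1889   +0.028  +0.057  +0.169  -0.070
    136  0.3778   +0.076  +0.037  +0.337  -0.140
    204  0.5667   +0.155  +0.004  +0.506  -0.210


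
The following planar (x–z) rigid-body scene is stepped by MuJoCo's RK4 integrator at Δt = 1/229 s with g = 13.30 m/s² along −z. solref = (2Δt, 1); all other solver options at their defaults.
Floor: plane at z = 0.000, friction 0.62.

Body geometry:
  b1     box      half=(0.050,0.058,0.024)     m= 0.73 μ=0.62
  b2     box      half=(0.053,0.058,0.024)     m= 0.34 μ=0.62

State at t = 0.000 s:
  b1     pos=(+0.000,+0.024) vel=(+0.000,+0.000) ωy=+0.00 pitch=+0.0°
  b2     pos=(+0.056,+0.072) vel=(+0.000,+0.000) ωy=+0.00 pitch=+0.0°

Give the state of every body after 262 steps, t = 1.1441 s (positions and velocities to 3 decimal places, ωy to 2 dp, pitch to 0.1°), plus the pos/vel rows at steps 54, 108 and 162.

State at t = 1.1441 s:
  b1     pos=(+0.000,+0.024) vel=(+0.000,+0.000) ωy=+0.00 pitch=+0.0°
  b2     pos=(+0.109,+0.053) vel=(+0.000,+0.000) ωy=+0.00 pitch=+90.0°

Key-timestep trajectory:
   step    t(s)  b1.x    b1.z    b1.vx   b1.vz   b2.x    b2.z    b2.vx   b2.vz 
     54  0.2358   +0.000  +0.024  +0.000  +0.000   +0.089  +0.058  +0.223  -0.013
    108  0.4716   +0.000  +0.024  +0.000  +0.000   +0.125  +0.058  -0.038  -0.006
    162  0.7074   +0.000  +0.024  +0.000  +0.000   +0.110  +0.053  +0.115  +0.039


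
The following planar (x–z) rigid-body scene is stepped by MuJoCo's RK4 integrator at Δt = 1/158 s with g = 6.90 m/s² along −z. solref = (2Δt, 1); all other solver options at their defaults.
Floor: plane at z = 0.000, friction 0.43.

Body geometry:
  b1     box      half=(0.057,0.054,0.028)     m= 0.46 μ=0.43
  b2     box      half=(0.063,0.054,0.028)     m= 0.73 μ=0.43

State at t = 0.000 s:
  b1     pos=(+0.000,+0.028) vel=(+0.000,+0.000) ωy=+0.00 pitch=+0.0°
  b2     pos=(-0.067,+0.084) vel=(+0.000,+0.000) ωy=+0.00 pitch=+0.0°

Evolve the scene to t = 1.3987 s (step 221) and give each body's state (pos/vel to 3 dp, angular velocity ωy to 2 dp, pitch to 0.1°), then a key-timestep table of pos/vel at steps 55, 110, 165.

State at t = 1.3987 s:
  b1     pos=(+0.000,+0.028) vel=(+0.000,+0.000) ωy=+0.00 pitch=+0.0°
  b2     pos=(-0.134,+0.063) vel=(+0.001,+0.000) ωy=+0.02 pitch=-90.0°

Key-timestep trajectory:
   step    t(s)  b1.x    b1.z    b1.vx   b1.vz   b2.x    b2.z    b2.vx   b2.vz 
     55  0.3481   +0.000  +0.028  +0.000  +0.000   -0.102  +0.069  -0.082  +0.009
    110  0.6962   +0.000  +0.028  +0.000  +0.000   -0.143  +0.066  -0.067  +0.021
    165  1.0443   +0.000  +0.028  +0.000  +0.000   -0.133  +0.063  -0.138  -0.056


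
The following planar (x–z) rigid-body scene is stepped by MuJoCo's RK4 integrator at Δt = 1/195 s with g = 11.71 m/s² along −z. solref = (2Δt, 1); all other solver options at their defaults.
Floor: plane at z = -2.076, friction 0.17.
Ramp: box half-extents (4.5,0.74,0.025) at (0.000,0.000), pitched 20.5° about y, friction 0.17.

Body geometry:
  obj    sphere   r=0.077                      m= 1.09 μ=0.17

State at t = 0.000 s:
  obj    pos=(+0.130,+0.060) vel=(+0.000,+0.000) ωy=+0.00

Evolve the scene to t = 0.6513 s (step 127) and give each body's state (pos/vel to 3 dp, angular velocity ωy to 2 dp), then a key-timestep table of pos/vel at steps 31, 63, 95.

State at t = 0.6513 s:
  obj    pos=(+0.712,-0.157) vel=(+1.787,-0.668) ωy=+24.77

Key-timestep trajectory:
   step    t(s)  obj.x    obj.z    obj.vx   obj.vz 
     31  0.1590   +0.165  +0.047  +0.436  -0.163
     63  0.3231   +0.273  +0.007  +0.887  -0.332
     95  0.4872   +0.456  -0.062  +1.337  -0.500


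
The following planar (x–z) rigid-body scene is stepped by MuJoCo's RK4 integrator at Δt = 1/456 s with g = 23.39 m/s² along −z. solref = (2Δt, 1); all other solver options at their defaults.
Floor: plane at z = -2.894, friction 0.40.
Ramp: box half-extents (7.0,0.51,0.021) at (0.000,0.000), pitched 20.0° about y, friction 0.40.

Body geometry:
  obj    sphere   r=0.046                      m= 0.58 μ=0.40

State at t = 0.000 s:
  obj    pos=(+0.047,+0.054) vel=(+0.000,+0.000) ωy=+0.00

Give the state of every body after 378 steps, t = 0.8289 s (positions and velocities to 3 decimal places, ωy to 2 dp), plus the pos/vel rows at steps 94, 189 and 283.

State at t = 0.8289 s:
  obj    pos=(+1.892,-0.617) vel=(+4.451,-1.620) ωy=+102.96

Key-timestep trajectory:
   step    t(s)  obj.x    obj.z    obj.vx   obj.vz 
     94  0.2061   +0.161  +0.013  +1.107  -0.403
    189  0.4145   +0.508  -0.114  +2.226  -0.810
    283  0.6206   +1.081  -0.322  +3.332  -1.213


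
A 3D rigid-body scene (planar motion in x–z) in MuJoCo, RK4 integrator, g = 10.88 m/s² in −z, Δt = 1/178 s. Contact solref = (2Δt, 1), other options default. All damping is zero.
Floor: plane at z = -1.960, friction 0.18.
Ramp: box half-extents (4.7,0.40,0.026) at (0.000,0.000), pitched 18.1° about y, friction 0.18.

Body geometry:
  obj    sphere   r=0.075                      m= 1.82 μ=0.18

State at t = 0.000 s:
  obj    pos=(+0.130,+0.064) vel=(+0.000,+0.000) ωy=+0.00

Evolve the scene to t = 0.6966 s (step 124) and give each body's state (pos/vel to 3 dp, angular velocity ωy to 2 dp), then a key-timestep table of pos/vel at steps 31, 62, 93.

State at t = 0.6966 s:
  obj    pos=(+0.687,-0.118) vel=(+1.599,-0.523) ωy=+22.42

Key-timestep trajectory:
   step    t(s)  obj.x    obj.z    obj.vx   obj.vz 
     31  0.1742   +0.165  +0.052  +0.400  -0.131
     62  0.3483   +0.269  +0.018  +0.799  -0.261
     93  0.5225   +0.443  -0.039  +1.199  -0.392


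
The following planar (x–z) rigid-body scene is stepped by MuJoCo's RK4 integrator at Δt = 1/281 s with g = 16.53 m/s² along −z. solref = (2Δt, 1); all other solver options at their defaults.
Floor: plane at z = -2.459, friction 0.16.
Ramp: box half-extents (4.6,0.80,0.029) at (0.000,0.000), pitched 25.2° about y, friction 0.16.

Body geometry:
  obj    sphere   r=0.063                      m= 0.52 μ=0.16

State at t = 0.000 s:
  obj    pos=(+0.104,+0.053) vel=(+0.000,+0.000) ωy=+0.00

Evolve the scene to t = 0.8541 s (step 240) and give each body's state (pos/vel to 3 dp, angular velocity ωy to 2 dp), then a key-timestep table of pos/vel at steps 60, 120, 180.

State at t = 0.8541 s:
  obj    pos=(+1.763,-0.728) vel=(+3.885,-1.828) ωy=+68.14

Key-timestep trajectory:
   step    t(s)  obj.x    obj.z    obj.vx   obj.vz 
     60  0.2135   +0.208  +0.004  +0.972  -0.457
    120  0.4270   +0.519  -0.142  +1.943  -0.914
    180  0.6406   +1.037  -0.386  +2.914  -1.371


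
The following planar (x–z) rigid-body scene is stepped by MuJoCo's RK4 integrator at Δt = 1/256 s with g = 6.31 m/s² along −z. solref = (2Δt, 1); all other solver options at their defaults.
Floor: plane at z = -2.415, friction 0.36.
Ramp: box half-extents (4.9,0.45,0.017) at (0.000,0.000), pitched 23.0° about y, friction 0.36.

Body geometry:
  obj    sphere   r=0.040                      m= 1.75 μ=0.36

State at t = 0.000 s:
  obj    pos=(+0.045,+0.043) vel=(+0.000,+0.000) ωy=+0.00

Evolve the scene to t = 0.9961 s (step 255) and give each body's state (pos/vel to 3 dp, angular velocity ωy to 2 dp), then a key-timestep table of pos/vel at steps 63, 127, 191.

State at t = 0.9961 s:
  obj    pos=(+0.849,-0.299) vel=(+1.615,-0.685) ωy=+43.85

Key-timestep trajectory:
   step    t(s)  obj.x    obj.z    obj.vx   obj.vz 
     63  0.2461   +0.094  +0.022  +0.399  -0.169
    127  0.4961   +0.244  -0.042  +0.804  -0.341
    191  0.7461   +0.496  -0.149  +1.210  -0.513


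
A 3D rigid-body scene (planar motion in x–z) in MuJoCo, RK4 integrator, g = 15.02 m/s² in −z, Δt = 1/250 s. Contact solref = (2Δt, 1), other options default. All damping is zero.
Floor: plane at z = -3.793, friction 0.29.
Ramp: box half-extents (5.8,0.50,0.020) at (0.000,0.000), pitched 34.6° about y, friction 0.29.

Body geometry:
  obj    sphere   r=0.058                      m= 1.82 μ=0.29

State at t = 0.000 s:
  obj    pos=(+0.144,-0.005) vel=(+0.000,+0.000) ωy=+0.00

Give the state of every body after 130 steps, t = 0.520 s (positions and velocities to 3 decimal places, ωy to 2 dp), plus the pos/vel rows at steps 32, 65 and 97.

State at t = 0.520 s:
  obj    pos=(+0.822,-0.473) vel=(+2.608,-1.799) ωy=+54.60

Key-timestep trajectory:
   step    t(s)  obj.x    obj.z    obj.vx   obj.vz 
     32  0.1280   +0.185  -0.033  +0.642  -0.443
     65  0.2600   +0.314  -0.122  +1.304  -0.900
     97  0.3880   +0.522  -0.265  +1.946  -1.342
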